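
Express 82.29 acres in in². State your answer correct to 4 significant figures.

1 acre = 6.27264e+6 in².
82.29 × 6.27264e+6 ≈ 5.162e+8 in².

5.162e+8 in²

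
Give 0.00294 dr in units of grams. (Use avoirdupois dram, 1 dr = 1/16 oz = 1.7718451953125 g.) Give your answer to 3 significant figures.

0.00521 g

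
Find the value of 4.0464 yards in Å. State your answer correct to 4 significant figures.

1 yd = 9.14400e+9 Å.
So 4.0464 × 9.14400e+9 ≈ 3.700e+10 Å.

3.700e+10 Å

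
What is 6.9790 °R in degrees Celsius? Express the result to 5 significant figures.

-269.27 °C

°R = (°C + 273.15) × 9/5.
Applying the formula gives -269.27 °C.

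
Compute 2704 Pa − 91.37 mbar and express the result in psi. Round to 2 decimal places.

-0.93 psi

2704 Pa = 0.392182 psi and 91.37 mbar = 1.32521 psi.
0.392182 − 1.32521 ≈ -0.93 psi.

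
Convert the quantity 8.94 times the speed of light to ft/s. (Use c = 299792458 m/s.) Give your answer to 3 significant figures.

1 c = 9.83571e+8 ft/s.
8.94 × 9.83571e+8 ≈ 8.79e+9 ft/s.

8.79e+9 ft/s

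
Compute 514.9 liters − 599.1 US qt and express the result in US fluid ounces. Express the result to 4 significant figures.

-1760 US fl oz

514.9 L = 17410.8 US fl oz and 599.1 US qt = 19171.2 US fl oz.
17410.8 − 19171.2 ≈ -1760 US fl oz.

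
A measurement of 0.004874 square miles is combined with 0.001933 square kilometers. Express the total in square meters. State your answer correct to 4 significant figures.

14560 m²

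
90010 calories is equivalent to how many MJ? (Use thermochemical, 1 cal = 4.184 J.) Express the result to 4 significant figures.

0.3766 MJ

1 cal = 4.18400 × 10^-6 MJ.
Then 90010 × 4.18400 × 10^-6 ≈ 0.3766 MJ.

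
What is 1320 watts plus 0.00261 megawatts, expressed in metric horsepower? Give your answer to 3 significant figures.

5.34 PS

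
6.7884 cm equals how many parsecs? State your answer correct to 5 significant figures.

1 cm = 3.24078 × 10^-19 pc.
Thus 6.7884 × 3.24078 × 10^-19 ≈ 2.2000 × 10^-18 pc.

2.2000 × 10^-18 parsecs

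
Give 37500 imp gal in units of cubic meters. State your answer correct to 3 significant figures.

170 m³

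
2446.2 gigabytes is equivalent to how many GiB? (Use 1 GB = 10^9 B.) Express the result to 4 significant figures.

1 gigabyte = 0.931323 GiB.
Then 2446.2 × 0.931323 ≈ 2278 GiB.

2278 GiB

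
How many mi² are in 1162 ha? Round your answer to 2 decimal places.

4.49 square miles

1 hectare = 0.00386102 square miles.
1162 × 0.00386102 ≈ 4.49 mi².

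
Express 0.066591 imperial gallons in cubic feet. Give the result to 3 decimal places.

1 imperial gallon = 0.160544 ft³.
Thus 0.066591 × 0.160544 ≈ 0.011 ft³.

0.011 ft³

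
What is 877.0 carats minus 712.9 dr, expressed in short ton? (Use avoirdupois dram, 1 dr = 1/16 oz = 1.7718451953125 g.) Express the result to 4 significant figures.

877.0 ct = 0.000193345 short ton and 712.9 dr = 0.00139238 short ton.
0.000193345 − 0.00139238 ≈ -0.001199 short ton.

-0.001199 short ton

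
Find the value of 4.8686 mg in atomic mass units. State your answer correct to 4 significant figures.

2.932e+21 u

1 mg = 6.02214e+20 atomic mass units.
Then 4.8686 × 6.02214e+20 ≈ 2.932e+21 u.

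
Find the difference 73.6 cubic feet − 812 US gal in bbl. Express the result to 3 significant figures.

-6.22 oil barrels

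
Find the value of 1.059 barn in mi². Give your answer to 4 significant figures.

1 barn = 3.86102 × 10^-35 mi².
1.059 × 3.86102 × 10^-35 ≈ 4.089 × 10^-35 mi².

4.089 × 10^-35 square miles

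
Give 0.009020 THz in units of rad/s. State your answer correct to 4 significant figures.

5.667 × 10^10 rad/s

1 THz = 6.28319 × 10^12 radians per second.
Then 0.009020 × 6.28319 × 10^12 ≈ 5.667 × 10^10 rad/s.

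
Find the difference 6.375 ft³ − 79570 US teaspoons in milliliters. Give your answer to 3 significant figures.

6.375 ft³ = 180520 mL and 79570 US tsp = 392194 mL.
180520 − 392194 ≈ -212000 mL.

-212000 milliliters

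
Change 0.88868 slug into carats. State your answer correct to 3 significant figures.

1 slug = 72969.5 carats.
So 0.88868 × 72969.5 ≈ 64800 ct.

64800 ct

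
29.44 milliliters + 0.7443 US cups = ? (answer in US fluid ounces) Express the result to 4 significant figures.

6.950 US fl oz

29.44 mL = 0.995485 US fl oz and 0.7443 US cup = 5.95440 US fl oz.
0.995485 + 5.95440 ≈ 6.950 US fl oz.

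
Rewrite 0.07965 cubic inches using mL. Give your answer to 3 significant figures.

1 cubic inch = 16.3871 mL.
So 0.07965 × 16.3871 ≈ 1.31 mL.

1.31 mL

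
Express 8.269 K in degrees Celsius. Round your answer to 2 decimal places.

-264.88 °C

K = °C + 273.15.
Applying the formula gives -264.88 °C.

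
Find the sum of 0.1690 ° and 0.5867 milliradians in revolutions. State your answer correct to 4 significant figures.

0.0005628 revolutions

0.1690 ° = 0.000469444 rev and 0.5867 mrad = 9.33762 × 10^-5 rev.
0.000469444 + 9.33762 × 10^-5 ≈ 0.0005628 rev.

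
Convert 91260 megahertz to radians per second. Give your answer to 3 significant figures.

5.73 × 10^11 rad/s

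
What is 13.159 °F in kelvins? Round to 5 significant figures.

262.68 kelvins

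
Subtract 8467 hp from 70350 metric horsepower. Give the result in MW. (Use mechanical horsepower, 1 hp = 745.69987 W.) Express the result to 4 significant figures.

45.43 MW

70350 PS = 51.7423 MW and 8467 hp = 6.31384 MW.
51.7423 − 6.31384 ≈ 45.43 MW.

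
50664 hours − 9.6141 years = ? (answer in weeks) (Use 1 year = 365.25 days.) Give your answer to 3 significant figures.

50664 h = 301.571 wk and 9.6141 yr = 501.650 wk.
301.571 − 501.650 ≈ -200 wk.

-200 weeks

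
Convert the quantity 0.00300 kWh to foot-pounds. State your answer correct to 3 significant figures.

7970 ft·lbf

1 kilowatt-hour = 2.65522 × 10^6 foot-pounds.
0.00300 × 2.65522 × 10^6 ≈ 7970 ft·lbf.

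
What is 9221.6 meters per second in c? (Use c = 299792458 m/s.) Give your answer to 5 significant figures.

1 meter per second = 3.33564e-9 c.
9221.6 × 3.33564e-9 ≈ 3.0760e-5 c.

3.0760e-5 times the speed of light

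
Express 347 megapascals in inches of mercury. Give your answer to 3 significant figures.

1 megapascal = 295.300 inHg.
347 × 295.300 ≈ 102000 inHg.

102000 inHg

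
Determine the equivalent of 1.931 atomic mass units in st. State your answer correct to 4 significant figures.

1 atomic mass unit = 2.61490 × 10^-28 st.
Thus 1.931 × 2.61490 × 10^-28 ≈ 5.049 × 10^-28 st.

5.049 × 10^-28 st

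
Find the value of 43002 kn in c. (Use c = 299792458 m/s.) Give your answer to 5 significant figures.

7.3792 × 10^-5 c

1 knot = 1.716002 × 10^-9 times the speed of light.
So 43002 × 1.716002 × 10^-9 ≈ 7.3792 × 10^-5 c.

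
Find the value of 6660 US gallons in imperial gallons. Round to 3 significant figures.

5550 imp gal

1 US gallon = 0.832674 imp gal.
Then 6660 × 0.832674 ≈ 5550 imp gal.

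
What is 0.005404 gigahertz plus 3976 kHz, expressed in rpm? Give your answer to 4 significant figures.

0.005404 GHz = 3.24240 × 10^8 rpm and 3976 kHz = 2.38560 × 10^8 rpm.
3.24240 × 10^8 + 2.38560 × 10^8 ≈ 5.628 × 10^8 rpm.

5.628 × 10^8 revolutions per minute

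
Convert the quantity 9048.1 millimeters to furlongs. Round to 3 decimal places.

1 millimeter = 4.97097 × 10^-6 furlong.
So 9048.1 × 4.97097 × 10^-6 ≈ 0.045 furlong.

0.045 furlongs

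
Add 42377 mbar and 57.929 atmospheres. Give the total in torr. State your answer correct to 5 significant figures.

42377 mbar = 31785.4 torr and 57.929 atm = 44026.0 torr.
31785.4 + 44026.0 ≈ 75811 torr.

75811 torr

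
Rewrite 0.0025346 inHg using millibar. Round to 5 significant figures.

0.085831 mbar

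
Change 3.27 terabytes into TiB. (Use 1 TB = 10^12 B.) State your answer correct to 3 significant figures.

1 TB = 0.909495 TiB.
3.27 × 0.909495 ≈ 2.97 TiB.

2.97 TiB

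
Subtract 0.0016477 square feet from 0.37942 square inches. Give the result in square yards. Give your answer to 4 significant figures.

0.37942 in² = 0.000292762 yd² and 0.0016477 ft² = 0.000183078 yd².
0.000292762 − 0.000183078 ≈ 0.0001097 yd².

0.0001097 square yards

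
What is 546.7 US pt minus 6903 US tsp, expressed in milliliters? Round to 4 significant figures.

224700 mL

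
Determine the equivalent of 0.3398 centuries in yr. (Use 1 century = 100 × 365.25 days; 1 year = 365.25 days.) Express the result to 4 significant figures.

33.98 yr

1 century = 100.000 yr.
Thus 0.3398 × 100.000 ≈ 33.98 yr.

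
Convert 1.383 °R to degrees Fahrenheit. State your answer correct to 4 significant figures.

-458.3 °F

°R = °F + 459.67.
Applying the formula gives -458.3 °F.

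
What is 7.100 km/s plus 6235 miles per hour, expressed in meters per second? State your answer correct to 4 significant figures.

7.100 km/s = 7100.00 m/s and 6235 mph = 2787.29 m/s.
7100.00 + 2787.29 ≈ 9887 m/s.

9887 m/s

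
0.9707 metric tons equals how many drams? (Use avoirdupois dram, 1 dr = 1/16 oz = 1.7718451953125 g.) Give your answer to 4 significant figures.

1 t = 564383 drams.
0.9707 × 564383 ≈ 547800 dr.

547800 drams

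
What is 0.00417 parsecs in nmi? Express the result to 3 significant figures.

6.95 × 10^10 nautical miles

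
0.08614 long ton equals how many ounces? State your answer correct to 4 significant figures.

3087 oz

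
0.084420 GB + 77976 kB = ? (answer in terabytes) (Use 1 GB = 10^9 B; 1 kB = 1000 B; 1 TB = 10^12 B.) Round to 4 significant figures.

0.0001624 terabytes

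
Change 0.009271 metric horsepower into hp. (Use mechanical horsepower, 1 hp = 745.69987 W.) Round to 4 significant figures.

1 PS = 0.986320 hp.
Then 0.009271 × 0.986320 ≈ 0.009144 hp.

0.009144 horsepower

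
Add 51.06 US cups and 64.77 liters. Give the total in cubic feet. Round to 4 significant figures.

2.714 ft³

51.06 US cup = 0.426608 ft³ and 64.77 L = 2.28733 ft³.
0.426608 + 2.28733 ≈ 2.714 ft³.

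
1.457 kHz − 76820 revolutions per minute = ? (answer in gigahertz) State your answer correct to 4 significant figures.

1.457 kHz = 1.45700 × 10^-6 GHz and 76820 rpm = 1.28033 × 10^-6 GHz.
1.45700 × 10^-6 − 1.28033 × 10^-6 ≈ 1.767 × 10^-7 GHz.

1.767 × 10^-7 GHz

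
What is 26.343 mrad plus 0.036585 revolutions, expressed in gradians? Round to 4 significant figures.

26.343 mrad = 1.67705 grad and 0.036585 rev = 14.6340 grad.
1.67705 + 14.6340 ≈ 16.31 grad.

16.31 grad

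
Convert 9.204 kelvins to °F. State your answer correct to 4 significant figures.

-443.1 °F

K = (°F + 459.67) × 5/9.
Applying the formula gives -443.1 °F.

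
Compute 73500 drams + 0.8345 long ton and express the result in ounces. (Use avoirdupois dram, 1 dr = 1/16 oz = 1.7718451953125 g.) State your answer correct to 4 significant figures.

73500 dr = 4593.75 oz and 0.8345 long ton = 29908.5 oz.
4593.75 + 29908.5 ≈ 34500 oz.

34500 oz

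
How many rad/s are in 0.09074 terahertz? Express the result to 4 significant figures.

5.701 × 10^11 rad/s

1 THz = 6.28319 × 10^12 rad/s.
Thus 0.09074 × 6.28319 × 10^12 ≈ 5.701 × 10^11 rad/s.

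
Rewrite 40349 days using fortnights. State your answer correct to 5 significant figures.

1 d = 0.0714286 fortnight.
Thus 40349 × 0.0714286 ≈ 2882.1 fortnight.

2882.1 fortnight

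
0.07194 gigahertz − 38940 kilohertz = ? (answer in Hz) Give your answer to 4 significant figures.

3.300e+7 Hz

0.07194 GHz = 7.19400e+7 Hz and 38940 kHz = 3.89400e+7 Hz.
7.19400e+7 − 3.89400e+7 ≈ 3.300e+7 Hz.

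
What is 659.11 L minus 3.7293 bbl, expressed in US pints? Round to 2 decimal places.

139.90 US pt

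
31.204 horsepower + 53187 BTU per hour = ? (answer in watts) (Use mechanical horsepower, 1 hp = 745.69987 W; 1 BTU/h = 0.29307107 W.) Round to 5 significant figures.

31.204 hp = 23268.8 W and 53187 BTU/h = 15587.6 W.
23268.8 + 15587.6 ≈ 38856 W.

38856 W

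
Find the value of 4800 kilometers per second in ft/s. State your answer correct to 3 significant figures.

1 km/s = 3280.84 ft/s.
4800 × 3280.84 ≈ 1.57e+7 ft/s.

1.57e+7 feet per second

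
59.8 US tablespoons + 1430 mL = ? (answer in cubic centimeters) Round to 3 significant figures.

59.8 US tbsp = 884.249 cm³ and 1430 mL = 1430.00 cm³.
884.249 + 1430.00 ≈ 2310 cm³.

2310 cm³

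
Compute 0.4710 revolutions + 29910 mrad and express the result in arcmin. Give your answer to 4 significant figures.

113000 arcminutes

0.4710 rev = 10173.6 arcmin and 29910 mrad = 102823 arcmin.
10173.6 + 102823 ≈ 113000 arcmin.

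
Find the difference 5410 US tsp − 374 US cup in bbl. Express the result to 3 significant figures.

-0.389 bbl

5410 US tsp = 0.167721 bbl and 374 US cup = 0.556548 bbl.
0.167721 − 0.556548 ≈ -0.389 bbl.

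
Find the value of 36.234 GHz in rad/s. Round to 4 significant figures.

1 gigahertz = 6.28319 × 10^9 radians per second.
36.234 × 6.28319 × 10^9 ≈ 2.277 × 10^11 rad/s.

2.277 × 10^11 rad/s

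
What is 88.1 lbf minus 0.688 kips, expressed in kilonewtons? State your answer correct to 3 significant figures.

88.1 lbf = 0.391888 kN and 0.688 kip = 3.06038 kN.
0.391888 − 3.06038 ≈ -2.67 kN.

-2.67 kN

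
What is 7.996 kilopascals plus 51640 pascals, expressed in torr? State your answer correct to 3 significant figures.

7.996 kPa = 59.9749 torr and 51640 Pa = 387.332 torr.
59.9749 + 387.332 ≈ 447 torr.

447 torr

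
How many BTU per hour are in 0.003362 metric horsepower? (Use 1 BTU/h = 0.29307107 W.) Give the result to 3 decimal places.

1 metric horsepower = 2509.63 BTU per hour.
So 0.003362 × 2509.63 ≈ 8.437 BTU/h.

8.437 BTU per hour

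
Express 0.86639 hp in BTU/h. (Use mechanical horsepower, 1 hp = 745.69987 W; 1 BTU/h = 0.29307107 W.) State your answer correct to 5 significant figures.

1 horsepower = 2544.43 BTU/h.
Then 0.86639 × 2544.43 ≈ 2204.5 BTU/h.

2204.5 BTU per hour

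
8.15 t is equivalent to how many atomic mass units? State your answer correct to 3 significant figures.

4.91e+30 atomic mass units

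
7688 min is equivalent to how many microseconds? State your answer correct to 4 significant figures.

1 minute = 6.00000 × 10^7 μs.
Thus 7688 × 6.00000 × 10^7 ≈ 4.613 × 10^11 μs.

4.613 × 10^11 microseconds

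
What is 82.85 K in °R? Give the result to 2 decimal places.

°R = K × 9/5.
Applying the formula gives 149.13 °R.

149.13 degrees Rankine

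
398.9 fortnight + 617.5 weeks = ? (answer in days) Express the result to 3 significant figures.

9910 d

398.9 fortnight = 5584.60 d and 617.5 wk = 4322.50 d.
5584.60 + 4322.50 ≈ 9910 d.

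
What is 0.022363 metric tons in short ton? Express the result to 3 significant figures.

1 t = 1.10231 short ton.
So 0.022363 × 1.10231 ≈ 0.0247 short ton.

0.0247 short tons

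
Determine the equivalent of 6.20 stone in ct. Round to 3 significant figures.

197000 carats

1 st = 31751.5 carats.
6.20 × 31751.5 ≈ 197000 ct.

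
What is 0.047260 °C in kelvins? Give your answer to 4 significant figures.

273.2 K

K = °C + 273.15.
Applying the formula gives 273.2 K.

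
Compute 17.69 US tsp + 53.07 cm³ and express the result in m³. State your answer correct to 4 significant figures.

17.69 US tsp = 8.71926 × 10^-5 m³ and 53.07 cm³ = 5.30700 × 10^-5 m³.
8.71926 × 10^-5 + 5.30700 × 10^-5 ≈ 0.0001403 m³.

0.0001403 m³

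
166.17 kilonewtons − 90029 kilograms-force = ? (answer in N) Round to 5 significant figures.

166.17 kN = 166170 N and 90029 kgf = 882883 N.
166170 − 882883 ≈ -716710 N.

-716710 newtons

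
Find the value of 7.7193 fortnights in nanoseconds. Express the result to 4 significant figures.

9.337 × 10^15 nanoseconds

1 fortnight = 1.20960 × 10^15 nanoseconds.
So 7.7193 × 1.20960 × 10^15 ≈ 9.337 × 10^15 ns.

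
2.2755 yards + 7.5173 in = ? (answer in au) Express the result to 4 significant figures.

1.519e-11 au

2.2755 yd = 1.39087e-11 au and 7.5173 in = 1.27635e-12 au.
1.39087e-11 + 1.27635e-12 ≈ 1.519e-11 au.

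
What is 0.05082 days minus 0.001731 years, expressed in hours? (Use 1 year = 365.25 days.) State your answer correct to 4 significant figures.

-13.95 h

0.05082 d = 1.21968 h and 0.001731 yr = 15.1739 h.
1.21968 − 15.1739 ≈ -13.95 h.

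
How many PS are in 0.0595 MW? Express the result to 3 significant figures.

1 megawatt = 1359.62 PS.
So 0.0595 × 1359.62 ≈ 80.9 PS.

80.9 metric horsepower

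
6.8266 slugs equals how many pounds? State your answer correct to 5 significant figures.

219.64 pounds

1 slug = 32.1740 lb.
So 6.8266 × 32.1740 ≈ 219.64 lb.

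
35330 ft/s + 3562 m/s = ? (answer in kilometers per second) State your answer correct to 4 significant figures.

14.33 km/s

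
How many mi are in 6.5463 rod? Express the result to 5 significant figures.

1 rod = 0.00312500 mi.
6.5463 × 0.00312500 ≈ 0.020457 mi.

0.020457 mi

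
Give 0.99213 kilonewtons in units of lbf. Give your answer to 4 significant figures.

1 kilonewton = 224.809 pounds-force.
So 0.99213 × 224.809 ≈ 223.0 lbf.

223.0 lbf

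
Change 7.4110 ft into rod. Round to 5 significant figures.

1 foot = 0.0606061 rod.
So 7.4110 × 0.0606061 ≈ 0.44915 rod.

0.44915 rod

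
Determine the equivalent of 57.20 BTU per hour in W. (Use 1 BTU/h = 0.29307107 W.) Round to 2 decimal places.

1 BTU per hour = 0.293071 watts.
Then 57.20 × 0.293071 ≈ 16.76 W.

16.76 W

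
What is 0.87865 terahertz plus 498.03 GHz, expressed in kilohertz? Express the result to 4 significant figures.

0.87865 THz = 8.78650 × 10^8 kHz and 498.03 GHz = 4.98030 × 10^8 kHz.
8.78650 × 10^8 + 4.98030 × 10^8 ≈ 1.377 × 10^9 kHz.

1.377 × 10^9 kilohertz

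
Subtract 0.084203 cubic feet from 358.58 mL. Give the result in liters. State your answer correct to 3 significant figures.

358.58 mL = 0.358580 L and 0.084203 ft³ = 2.38436 L.
0.358580 − 2.38436 ≈ -2.03 L.

-2.03 liters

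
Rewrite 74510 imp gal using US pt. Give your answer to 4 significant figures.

715900 US pints

1 imperial gallon = 9.60760 US pt.
So 74510 × 9.60760 ≈ 715900 US pt.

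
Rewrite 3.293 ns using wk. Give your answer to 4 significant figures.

5.445e-15 wk

1 ns = 1.65344e-15 weeks.
Thus 3.293 × 1.65344e-15 ≈ 5.445e-15 wk.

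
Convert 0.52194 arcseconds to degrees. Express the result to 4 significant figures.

0.0001450 °

1 arcsec = 0.000277778 °.
0.52194 × 0.000277778 ≈ 0.0001450 °.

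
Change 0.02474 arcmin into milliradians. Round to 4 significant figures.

1 arcminute = 0.290888 mrad.
Thus 0.02474 × 0.290888 ≈ 0.007197 mrad.

0.007197 milliradians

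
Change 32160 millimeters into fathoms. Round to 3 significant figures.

17.6 fathom

1 millimeter = 0.000546807 fathom.
32160 × 0.000546807 ≈ 17.6 fathom.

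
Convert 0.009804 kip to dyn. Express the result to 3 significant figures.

4.36 × 10^6 dynes

1 kip = 4.44822 × 10^8 dyn.
Then 0.009804 × 4.44822 × 10^8 ≈ 4.36 × 10^6 dyn.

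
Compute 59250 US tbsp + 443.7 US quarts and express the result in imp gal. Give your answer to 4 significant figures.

59250 US tbsp = 192.719 imp gal and 443.7 US qt = 92.3644 imp gal.
192.719 + 92.3644 ≈ 285.1 imp gal.

285.1 imp gal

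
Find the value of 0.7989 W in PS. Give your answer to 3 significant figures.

1 watt = 0.00135962 PS.
Then 0.7989 × 0.00135962 ≈ 0.00109 PS.

0.00109 PS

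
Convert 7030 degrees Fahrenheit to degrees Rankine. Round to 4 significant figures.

°R = °F + 459.67.
Applying the formula gives 7490 °R.

7490 degrees Rankine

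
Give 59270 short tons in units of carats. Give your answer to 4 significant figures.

2.688 × 10^11 ct

1 short ton = 4.53592 × 10^6 ct.
Then 59270 × 4.53592 × 10^6 ≈ 2.688 × 10^11 ct.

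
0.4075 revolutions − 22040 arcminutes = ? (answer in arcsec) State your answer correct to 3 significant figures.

-794000 arcseconds

0.4075 rev = 528120 arcsec and 22040 arcmin = 1.32240 × 10^6 arcsec.
528120 − 1.32240 × 10^6 ≈ -794000 arcsec.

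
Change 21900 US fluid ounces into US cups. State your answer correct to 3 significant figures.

2740 US cups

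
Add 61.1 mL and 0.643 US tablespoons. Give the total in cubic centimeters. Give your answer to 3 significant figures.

70.6 cm³

61.1 mL = 61.1000 cm³ and 0.643 US tbsp = 9.50789 cm³.
61.1000 + 9.50789 ≈ 70.6 cm³.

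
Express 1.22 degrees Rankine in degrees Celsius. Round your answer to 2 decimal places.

-272.47 °C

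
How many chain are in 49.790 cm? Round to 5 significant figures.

0.024750 chain

1 cm = 0.000497097 chain.
49.790 × 0.000497097 ≈ 0.024750 chain.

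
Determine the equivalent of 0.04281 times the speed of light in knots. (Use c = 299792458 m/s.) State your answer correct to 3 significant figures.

2.49 × 10^7 kn

1 c = 5.82750 × 10^8 kn.
Thus 0.04281 × 5.82750 × 10^8 ≈ 2.49 × 10^7 kn.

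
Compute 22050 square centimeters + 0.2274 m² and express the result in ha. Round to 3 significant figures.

0.000243 ha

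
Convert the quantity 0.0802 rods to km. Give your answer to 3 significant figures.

1 rod = 0.00502920 km.
So 0.0802 × 0.00502920 ≈ 0.000403 km.

0.000403 km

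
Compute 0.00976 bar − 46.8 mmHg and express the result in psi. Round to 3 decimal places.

-0.763 pounds per square inch

0.00976 bar = 0.141557 psi and 46.8 mmHg = 0.904961 psi.
0.141557 − 0.904961 ≈ -0.763 psi.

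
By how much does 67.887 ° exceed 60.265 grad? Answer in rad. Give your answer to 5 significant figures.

0.23821 radians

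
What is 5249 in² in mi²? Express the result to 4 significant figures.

1.308 × 10^-6 mi²

1 square inch = 2.49098 × 10^-10 mi².
Then 5249 × 2.49098 × 10^-10 ≈ 1.308 × 10^-6 mi².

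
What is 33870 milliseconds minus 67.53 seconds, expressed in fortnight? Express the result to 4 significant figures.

33870 ms = 2.80010e-5 fortnight and 67.53 s = 5.58284e-5 fortnight.
2.80010e-5 − 5.58284e-5 ≈ -2.783e-5 fortnight.

-2.783e-5 fortnight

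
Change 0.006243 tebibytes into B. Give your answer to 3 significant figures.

1 tebibyte = 1.09951e+12 B.
Then 0.006243 × 1.09951e+12 ≈ 6.86e+9 B.

6.86e+9 bytes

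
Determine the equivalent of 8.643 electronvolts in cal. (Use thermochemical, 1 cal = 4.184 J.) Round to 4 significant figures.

3.310e-19 calories

1 eV = 3.82929e-20 calories.
Thus 8.643 × 3.82929e-20 ≈ 3.310e-19 cal.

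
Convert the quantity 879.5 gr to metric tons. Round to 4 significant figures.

1 grain = 6.47989e-8 t.
Thus 879.5 × 6.47989e-8 ≈ 5.699e-5 t.

5.699e-5 t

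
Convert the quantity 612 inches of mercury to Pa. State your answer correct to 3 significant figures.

1 inHg = 3386.39 Pa.
So 612 × 3386.39 ≈ 2.07e+6 Pa.

2.07e+6 Pa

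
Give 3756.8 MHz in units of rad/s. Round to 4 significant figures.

2.360 × 10^10 radians per second

1 megahertz = 6.28319 × 10^6 rad/s.
Then 3756.8 × 6.28319 × 10^6 ≈ 2.360 × 10^10 rad/s.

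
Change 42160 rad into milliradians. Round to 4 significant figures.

4.216 × 10^7 mrad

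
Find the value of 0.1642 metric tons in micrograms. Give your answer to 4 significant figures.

1 metric ton = 1.00000 × 10^12 micrograms.
Thus 0.1642 × 1.00000 × 10^12 ≈ 1.642 × 10^11 μg.

1.642 × 10^11 μg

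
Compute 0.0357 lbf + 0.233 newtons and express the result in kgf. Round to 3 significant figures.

0.0400 kilograms-force

0.0357 lbf = 0.0161932 kgf and 0.233 N = 0.0237594 kgf.
0.0161932 + 0.0237594 ≈ 0.0400 kgf.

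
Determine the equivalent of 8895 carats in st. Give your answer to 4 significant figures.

0.2801 stone

1 carat = 3.14946 × 10^-5 stone.
Thus 8895 × 3.14946 × 10^-5 ≈ 0.2801 st.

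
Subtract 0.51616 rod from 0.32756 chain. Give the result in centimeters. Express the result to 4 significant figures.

399.4 cm

0.32756 chain = 658.946 cm and 0.51616 rod = 259.587 cm.
658.946 − 259.587 ≈ 399.4 cm.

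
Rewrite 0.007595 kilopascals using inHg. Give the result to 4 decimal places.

0.0022 inHg

1 kilopascal = 0.295300 inHg.
So 0.007595 × 0.295300 ≈ 0.0022 inHg.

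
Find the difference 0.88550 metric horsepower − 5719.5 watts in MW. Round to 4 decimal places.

0.88550 PS = 0.000651284 MW and 5719.5 W = 0.00571950 MW.
0.000651284 − 0.00571950 ≈ -0.0051 MW.

-0.0051 MW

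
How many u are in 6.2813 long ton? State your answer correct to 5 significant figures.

1 long ton = 6.11878 × 10^29 u.
Thus 6.2813 × 6.11878 × 10^29 ≈ 3.8434 × 10^30 u.

3.8434 × 10^30 atomic mass units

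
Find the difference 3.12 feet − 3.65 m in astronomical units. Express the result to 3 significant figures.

-1.80 × 10^-11 astronomical units

3.12 ft = 6.35688 × 10^-12 au and 3.65 m = 2.43987 × 10^-11 au.
6.35688 × 10^-12 − 2.43987 × 10^-11 ≈ -1.80 × 10^-11 au.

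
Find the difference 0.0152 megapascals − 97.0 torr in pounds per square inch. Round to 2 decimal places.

0.0152 MPa = 2.20457 psi and 97.0 torr = 1.87567 psi.
2.20457 − 1.87567 ≈ 0.33 psi.

0.33 psi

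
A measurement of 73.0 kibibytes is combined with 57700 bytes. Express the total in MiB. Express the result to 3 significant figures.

0.126 MiB

73.0 KiB = 0.0712891 MiB and 57700 B = 0.0550270 MiB.
0.0712891 + 0.0550270 ≈ 0.126 MiB.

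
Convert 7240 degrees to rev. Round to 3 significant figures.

20.1 revolutions

1 degree = 0.00277778 rev.
Thus 7240 × 0.00277778 ≈ 20.1 rev.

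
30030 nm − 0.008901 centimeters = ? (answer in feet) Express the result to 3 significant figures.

-0.000194 feet

30030 nm = 9.85236 × 10^-5 ft and 0.008901 cm = 0.000292028 ft.
9.85236 × 10^-5 − 0.000292028 ≈ -0.000194 ft.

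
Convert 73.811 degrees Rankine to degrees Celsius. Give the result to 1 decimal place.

-232.1 degrees Celsius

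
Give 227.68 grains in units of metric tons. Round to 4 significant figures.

1.475 × 10^-5 metric tons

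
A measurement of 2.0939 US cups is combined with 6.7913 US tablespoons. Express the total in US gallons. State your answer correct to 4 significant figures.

0.1574 US gal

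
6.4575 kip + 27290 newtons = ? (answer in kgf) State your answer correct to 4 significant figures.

6.4575 kip = 2929.07 kgf and 27290 N = 2782.81 kgf.
2929.07 + 2782.81 ≈ 5712 kgf.

5712 kgf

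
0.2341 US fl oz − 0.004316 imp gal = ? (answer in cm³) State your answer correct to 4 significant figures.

0.2341 US fl oz = 6.92316 cm³ and 0.004316 imp gal = 19.6209 cm³.
6.92316 − 19.6209 ≈ -12.70 cm³.

-12.70 cm³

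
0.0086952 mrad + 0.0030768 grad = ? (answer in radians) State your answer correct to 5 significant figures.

5.7025e-5 radians

0.0086952 mrad = 8.695200e-6 rad and 0.0030768 grad = 4.833026e-5 rad.
8.695200e-6 + 4.833026e-5 ≈ 5.7025e-5 rad.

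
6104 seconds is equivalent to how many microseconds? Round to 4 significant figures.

6.104e+9 microseconds

1 s = 1.00000e+6 μs.
Then 6104 × 1.00000e+6 ≈ 6.104e+9 μs.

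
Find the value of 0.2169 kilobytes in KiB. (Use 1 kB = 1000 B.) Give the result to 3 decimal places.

1 kilobyte = 0.9765625 kibibytes.
Thus 0.2169 × 0.9765625 ≈ 0.212 KiB.

0.212 kibibytes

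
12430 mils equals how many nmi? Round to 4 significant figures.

0.0001705 nautical miles

1 mil = 1.37149e-8 nautical miles.
Thus 12430 × 1.37149e-8 ≈ 0.0001705 nmi.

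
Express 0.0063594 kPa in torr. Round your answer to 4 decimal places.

0.0477 torr

1 kPa = 7.50062 torr.
So 0.0063594 × 7.50062 ≈ 0.0477 torr.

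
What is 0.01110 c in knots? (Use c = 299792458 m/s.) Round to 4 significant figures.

6.469 × 10^6 kn

1 c = 5.82750 × 10^8 kn.
Then 0.01110 × 5.82750 × 10^8 ≈ 6.469 × 10^6 kn.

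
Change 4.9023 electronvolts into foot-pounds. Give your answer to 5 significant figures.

1 electronvolt = 1.181705e-19 ft·lbf.
So 4.9023 × 1.181705e-19 ≈ 5.7931e-19 ft·lbf.

5.7931e-19 ft·lbf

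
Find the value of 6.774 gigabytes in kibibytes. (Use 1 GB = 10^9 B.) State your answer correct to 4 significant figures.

6.615e+6 kibibytes

1 GB = 976562.5 KiB.
Thus 6.774 × 976562.5 ≈ 6.615e+6 KiB.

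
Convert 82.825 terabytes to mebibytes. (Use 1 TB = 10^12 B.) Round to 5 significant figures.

7.8988e+7 mebibytes

1 TB = 953674 MiB.
Then 82.825 × 953674 ≈ 7.8988e+7 MiB.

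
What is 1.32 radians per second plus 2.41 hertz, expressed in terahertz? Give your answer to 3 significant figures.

2.62 × 10^-12 terahertz

1.32 rad/s = 2.10085 × 10^-13 THz and 2.41 Hz = 2.41000 × 10^-12 THz.
2.10085 × 10^-13 + 2.41000 × 10^-12 ≈ 2.62 × 10^-12 THz.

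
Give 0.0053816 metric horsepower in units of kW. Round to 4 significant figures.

0.003958 kW

1 metric horsepower = 0.735499 kW.
So 0.0053816 × 0.735499 ≈ 0.003958 kW.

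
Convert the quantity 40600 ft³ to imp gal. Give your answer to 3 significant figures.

253000 imp gal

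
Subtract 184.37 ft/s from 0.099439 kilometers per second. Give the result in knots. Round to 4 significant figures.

0.099439 km/s = 193.294 kn and 184.37 ft/s = 109.236 kn.
193.294 − 109.236 ≈ 84.06 kn.

84.06 kn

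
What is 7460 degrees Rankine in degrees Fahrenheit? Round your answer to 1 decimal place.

°R = °F + 459.67.
Applying the formula gives 7000.3 °F.

7000.3 degrees Fahrenheit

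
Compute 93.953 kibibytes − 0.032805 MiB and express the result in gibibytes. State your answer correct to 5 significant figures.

93.953 KiB = 8.960056e-5 GiB and 0.032805 MiB = 3.203613e-5 GiB.
8.960056e-5 − 3.203613e-5 ≈ 5.7564e-5 GiB.

5.7564e-5 GiB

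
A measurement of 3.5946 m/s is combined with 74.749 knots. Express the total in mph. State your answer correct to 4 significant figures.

94.06 mph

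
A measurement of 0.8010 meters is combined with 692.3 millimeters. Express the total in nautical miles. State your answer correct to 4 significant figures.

0.0008063 nmi

0.8010 m = 0.000432505 nmi and 692.3 mm = 0.000373812 nmi.
0.000432505 + 0.000373812 ≈ 0.0008063 nmi.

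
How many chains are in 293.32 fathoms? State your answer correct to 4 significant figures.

26.67 chain

1 fathom = 0.0909091 chain.
So 293.32 × 0.0909091 ≈ 26.67 chain.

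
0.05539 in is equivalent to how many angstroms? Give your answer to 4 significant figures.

1.407e+7 angstroms

1 inch = 2.54000e+8 Å.
Thus 0.05539 × 2.54000e+8 ≈ 1.407e+7 Å.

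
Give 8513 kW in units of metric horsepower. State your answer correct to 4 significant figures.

11570 PS

1 kW = 1.35962 metric horsepower.
Thus 8513 × 1.35962 ≈ 11570 PS.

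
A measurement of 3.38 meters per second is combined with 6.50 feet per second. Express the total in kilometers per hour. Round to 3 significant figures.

19.3 km/h

3.38 m/s = 12.1680 km/h and 6.50 ft/s = 7.13232 km/h.
12.1680 + 7.13232 ≈ 19.3 km/h.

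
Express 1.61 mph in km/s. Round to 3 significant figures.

0.000720 kilometers per second

1 mile per hour = 0.000447040 km/s.
Thus 1.61 × 0.000447040 ≈ 0.000720 km/s.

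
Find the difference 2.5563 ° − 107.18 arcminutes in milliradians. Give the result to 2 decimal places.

13.44 milliradians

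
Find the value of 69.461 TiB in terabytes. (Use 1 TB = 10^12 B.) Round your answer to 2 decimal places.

76.37 terabytes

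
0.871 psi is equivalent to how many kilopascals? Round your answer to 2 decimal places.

1 pound per square inch = 6.89476 kilopascals.
0.871 × 6.89476 ≈ 6.01 kPa.

6.01 kPa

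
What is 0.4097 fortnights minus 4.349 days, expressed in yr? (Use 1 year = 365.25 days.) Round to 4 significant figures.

0.003797 yr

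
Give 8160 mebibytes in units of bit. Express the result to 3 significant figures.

1 mebibyte = 8.38861 × 10^6 bit.
8160 × 8.38861 × 10^6 ≈ 6.85 × 10^10 bit.

6.85 × 10^10 bit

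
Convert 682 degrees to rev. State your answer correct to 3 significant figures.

1.89 rev

1 degree = 0.00277778 rev.
Thus 682 × 0.00277778 ≈ 1.89 rev.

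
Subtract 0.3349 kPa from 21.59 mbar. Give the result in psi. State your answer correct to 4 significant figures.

0.2646 pounds per square inch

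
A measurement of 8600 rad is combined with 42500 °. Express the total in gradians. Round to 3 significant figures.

8600 rad = 547493 grad and 42500 ° = 47222.2 grad.
547493 + 47222.2 ≈ 595000 grad.

595000 grad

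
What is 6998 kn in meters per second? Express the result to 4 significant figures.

3600 m/s

1 knot = 0.514444 m/s.
Thus 6998 × 0.514444 ≈ 3600 m/s.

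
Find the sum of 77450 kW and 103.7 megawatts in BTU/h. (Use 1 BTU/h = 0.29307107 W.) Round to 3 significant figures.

77450 kW = 2.64270e+8 BTU/h and 103.7 MW = 3.53839e+8 BTU/h.
2.64270e+8 + 3.53839e+8 ≈ 6.18e+8 BTU/h.

6.18e+8 BTU/h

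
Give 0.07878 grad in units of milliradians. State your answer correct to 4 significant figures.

1.237 milliradians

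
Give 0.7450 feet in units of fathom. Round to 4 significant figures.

0.1242 fathoms

1 foot = 0.166667 fathoms.
Then 0.7450 × 0.166667 ≈ 0.1242 fathom.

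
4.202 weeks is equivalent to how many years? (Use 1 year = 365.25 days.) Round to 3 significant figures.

0.0805 years

1 wk = 0.0191650 yr.
So 4.202 × 0.0191650 ≈ 0.0805 yr.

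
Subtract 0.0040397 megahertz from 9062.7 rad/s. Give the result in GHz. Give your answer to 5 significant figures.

9062.7 rad/s = 1.44237e-6 GHz and 0.0040397 MHz = 4.03970e-6 GHz.
1.44237e-6 − 4.03970e-6 ≈ -2.5973e-6 GHz.

-2.5973e-6 GHz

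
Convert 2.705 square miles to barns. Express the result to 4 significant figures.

1 square mile = 2.58999e+34 barn.
Thus 2.705 × 2.58999e+34 ≈ 7.006e+34 barn.

7.006e+34 barns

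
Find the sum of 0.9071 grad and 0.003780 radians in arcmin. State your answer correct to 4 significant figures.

0.9071 grad = 48.9834 arcmin and 0.003780 rad = 12.9947 arcmin.
48.9834 + 12.9947 ≈ 61.98 arcmin.

61.98 arcmin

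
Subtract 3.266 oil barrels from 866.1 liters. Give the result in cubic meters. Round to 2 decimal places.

866.1 L = 0.866100 m³ and 3.266 bbl = 0.519253 m³.
0.866100 − 0.519253 ≈ 0.35 m³.

0.35 m³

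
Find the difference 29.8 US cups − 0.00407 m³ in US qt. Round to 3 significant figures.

3.15 US qt

29.8 US cup = 7.45000 US qt and 0.00407 m³ = 4.30072 US qt.
7.45000 − 4.30072 ≈ 3.15 US qt.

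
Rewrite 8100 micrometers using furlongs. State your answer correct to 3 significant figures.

4.03 × 10^-5 furlong

1 μm = 4.97097 × 10^-9 furlong.
So 8100 × 4.97097 × 10^-9 ≈ 4.03 × 10^-5 furlong.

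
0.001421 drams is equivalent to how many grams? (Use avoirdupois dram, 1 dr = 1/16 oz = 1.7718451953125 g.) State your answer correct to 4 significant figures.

0.002518 g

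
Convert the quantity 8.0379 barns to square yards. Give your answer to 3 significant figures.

1 barn = 1.19599 × 10^-28 yd².
8.0379 × 1.19599 × 10^-28 ≈ 9.61 × 10^-28 yd².

9.61 × 10^-28 yd²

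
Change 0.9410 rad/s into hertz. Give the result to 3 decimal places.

1 radian per second = 0.159155 hertz.
Thus 0.9410 × 0.159155 ≈ 0.150 Hz.

0.150 Hz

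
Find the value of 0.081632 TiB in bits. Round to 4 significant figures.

7.180 × 10^11 bit

1 tebibyte = 8.79609 × 10^12 bit.
Then 0.081632 × 8.79609 × 10^12 ≈ 7.180 × 10^11 bit.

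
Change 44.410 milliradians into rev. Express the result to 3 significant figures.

0.00707 revolutions

1 milliradian = 0.000159155 revolutions.
44.410 × 0.000159155 ≈ 0.00707 rev.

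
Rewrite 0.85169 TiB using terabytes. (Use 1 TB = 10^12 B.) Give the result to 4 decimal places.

0.9364 TB

1 tebibyte = 1.09951 TB.
Then 0.85169 × 1.09951 ≈ 0.9364 TB.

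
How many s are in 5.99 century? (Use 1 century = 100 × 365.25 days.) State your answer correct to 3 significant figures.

1 century = 3.15576 × 10^9 s.
5.99 × 3.15576 × 10^9 ≈ 1.89 × 10^10 s.

1.89 × 10^10 seconds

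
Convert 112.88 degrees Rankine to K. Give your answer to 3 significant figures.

°R = K × 9/5.
Applying the formula gives 62.7 K.

62.7 K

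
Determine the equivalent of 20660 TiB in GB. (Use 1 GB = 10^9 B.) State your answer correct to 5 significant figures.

2.2716 × 10^7 gigabytes

1 tebibyte = 1099.51 GB.
Then 20660 × 1099.51 ≈ 2.2716 × 10^7 GB.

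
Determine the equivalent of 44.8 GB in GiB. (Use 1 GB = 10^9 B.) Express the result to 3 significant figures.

41.7 GiB

1 GB = 0.931323 gibibytes.
Then 44.8 × 0.931323 ≈ 41.7 GiB.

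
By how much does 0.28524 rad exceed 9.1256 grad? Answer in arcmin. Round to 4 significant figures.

0.28524 rad = 980.583 arcmin and 9.1256 grad = 492.782 arcmin.
980.583 − 492.782 ≈ 487.8 arcmin.

487.8 arcmin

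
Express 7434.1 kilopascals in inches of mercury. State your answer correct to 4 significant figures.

2195 inHg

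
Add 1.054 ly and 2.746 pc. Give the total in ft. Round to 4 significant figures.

3.107 × 10^17 feet

1.054 ly = 3.27153 × 10^16 ft and 2.746 pc = 2.77994 × 10^17 ft.
3.27153 × 10^16 + 2.77994 × 10^17 ≈ 3.107 × 10^17 ft.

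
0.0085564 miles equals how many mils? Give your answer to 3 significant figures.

1 mi = 6.33600e+7 mils.
0.0085564 × 6.33600e+7 ≈ 542000 mil.

542000 mils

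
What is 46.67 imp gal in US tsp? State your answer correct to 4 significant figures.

43050 US tsp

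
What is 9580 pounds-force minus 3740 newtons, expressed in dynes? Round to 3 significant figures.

3.89 × 10^9 dyn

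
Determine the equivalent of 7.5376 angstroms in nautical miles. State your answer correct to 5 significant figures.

4.0700e-13 nautical miles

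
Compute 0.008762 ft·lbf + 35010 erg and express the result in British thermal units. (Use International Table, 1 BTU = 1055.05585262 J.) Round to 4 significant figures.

0.008762 ft·lbf = 1.12598e-5 BTU and 35010 erg = 3.31831e-6 BTU.
1.12598e-5 + 3.31831e-6 ≈ 1.458e-5 BTU.

1.458e-5 BTU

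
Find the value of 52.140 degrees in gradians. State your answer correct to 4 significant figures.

57.93 grad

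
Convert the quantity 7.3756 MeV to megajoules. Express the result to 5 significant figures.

1 megaelectronvolt = 1.60218 × 10^-19 MJ.
Then 7.3756 × 1.60218 × 10^-19 ≈ 1.1817 × 10^-18 MJ.

1.1817 × 10^-18 megajoules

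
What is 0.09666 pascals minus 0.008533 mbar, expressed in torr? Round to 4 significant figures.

-0.005675 torr

0.09666 Pa = 0.000725010 torr and 0.008533 mbar = 0.00640028 torr.
0.000725010 − 0.00640028 ≈ -0.005675 torr.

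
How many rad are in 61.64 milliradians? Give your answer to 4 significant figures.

1 milliradian = 0.00100000 radians.
Thus 61.64 × 0.00100000 ≈ 0.06164 rad.

0.06164 radians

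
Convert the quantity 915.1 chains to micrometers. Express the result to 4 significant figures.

1 chain = 2.01168 × 10^7 μm.
Then 915.1 × 2.01168 × 10^7 ≈ 1.841 × 10^10 μm.

1.841 × 10^10 μm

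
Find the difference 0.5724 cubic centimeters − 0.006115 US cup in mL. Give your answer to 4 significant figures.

-0.8743 mL

0.5724 cm³ = 0.572400 mL and 0.006115 US cup = 1.44674 mL.
0.572400 − 1.44674 ≈ -0.8743 mL.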